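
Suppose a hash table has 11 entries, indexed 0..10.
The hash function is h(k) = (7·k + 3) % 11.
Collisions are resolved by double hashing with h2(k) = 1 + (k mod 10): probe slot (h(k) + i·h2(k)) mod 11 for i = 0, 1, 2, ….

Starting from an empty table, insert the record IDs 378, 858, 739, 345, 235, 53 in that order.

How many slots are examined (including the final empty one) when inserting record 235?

3

Insert 378: h=9, slot 9 empty -> index 9.
Insert 858: h=3, slot 3 empty -> index 3.
Insert 739: h=6, slot 6 empty -> index 6.
Insert 345: h=9, h2=6, slot 9 occupied -> index 4.
Insert 235: h=9, h2=6, slots 9,4 occupied -> index 10.
Insert 53: h=0, slot 0 empty -> index 0.
Table: [53, -, -, 858, 345, -, 739, -, -, 378, 235]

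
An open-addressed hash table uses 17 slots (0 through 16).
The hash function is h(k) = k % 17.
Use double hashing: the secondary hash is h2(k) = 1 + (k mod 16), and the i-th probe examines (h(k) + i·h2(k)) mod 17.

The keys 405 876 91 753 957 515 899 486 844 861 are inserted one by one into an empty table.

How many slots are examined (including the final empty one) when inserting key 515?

Insert 405: h=14, slot 14 empty → index 14.
Insert 876: h=9, slot 9 empty → index 9.
Insert 91: h=6, slot 6 empty → index 6.
Insert 753: h=5, slot 5 empty → index 5.
Insert 957: h=5, h2=14, slot 5 occupied → index 2.
Insert 515: h=5, h2=4, slots 5,9 occupied → index 13.
Insert 899: h=15, slot 15 empty → index 15.
Insert 486: h=10, slot 10 empty → index 10.
Insert 844: h=11, slot 11 empty → index 11.
Insert 861: h=11, h2=14, slot 11 occupied → index 8.
Table: [., ., 957, ., ., 753, 91, ., 861, 876, 486, 844, ., 515, 405, 899, .]

3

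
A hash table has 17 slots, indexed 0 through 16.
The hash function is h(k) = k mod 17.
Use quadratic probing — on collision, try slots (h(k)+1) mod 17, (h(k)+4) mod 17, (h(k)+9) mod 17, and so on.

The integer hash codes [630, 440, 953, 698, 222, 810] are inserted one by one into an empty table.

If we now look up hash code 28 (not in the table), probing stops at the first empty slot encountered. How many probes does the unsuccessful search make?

2

630 hashes to 1; slot 1 is free => place at 1.
440 hashes to 15; slot 15 is free => place at 15.
953 hashes to 1; 1 taken => place at 2.
698 hashes to 1; 1,2 taken => place at 5.
222 hashes to 1; 1,2,5 taken => place at 10.
810 hashes to 11; slot 11 is free => place at 11.
Table: [-, 630, 953, -, -, 698, -, -, -, -, 222, 810, -, -, -, 440, -]
Lookup 28: h=11, probe 11,12 → slot 12 empty, not found.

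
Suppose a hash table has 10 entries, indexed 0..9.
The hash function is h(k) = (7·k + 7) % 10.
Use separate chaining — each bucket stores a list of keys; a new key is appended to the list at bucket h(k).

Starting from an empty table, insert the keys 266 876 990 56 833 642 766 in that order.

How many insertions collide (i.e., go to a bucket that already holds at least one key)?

3

266 → bucket 9
876 → bucket 9 (collision)
990 → bucket 7
56 → bucket 9 (collision)
833 → bucket 8
642 → bucket 1
766 → bucket 9 (collision)
Final buckets:
0: —
1: 642
2: —
3: —
4: —
5: —
6: —
7: 990
8: 833
9: 266 -> 876 -> 56 -> 766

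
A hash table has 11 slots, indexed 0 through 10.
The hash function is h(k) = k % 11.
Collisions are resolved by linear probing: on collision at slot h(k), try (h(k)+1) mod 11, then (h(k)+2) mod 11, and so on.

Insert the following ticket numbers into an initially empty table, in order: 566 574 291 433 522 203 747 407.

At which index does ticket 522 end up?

Insert 566: h=5, slot 5 empty -> index 5.
Insert 574: h=2, slot 2 empty -> index 2.
Insert 291: h=5, slot 5 occupied -> index 6.
Insert 433: h=4, slot 4 empty -> index 4.
Insert 522: h=5, slots 5,6 occupied -> index 7.
Insert 203: h=5, slots 5,6,7 occupied -> index 8.
Insert 747: h=10, slot 10 empty -> index 10.
Insert 407: h=0, slot 0 empty -> index 0.
Table: [407, -, 574, -, 433, 566, 291, 522, 203, -, 747]

7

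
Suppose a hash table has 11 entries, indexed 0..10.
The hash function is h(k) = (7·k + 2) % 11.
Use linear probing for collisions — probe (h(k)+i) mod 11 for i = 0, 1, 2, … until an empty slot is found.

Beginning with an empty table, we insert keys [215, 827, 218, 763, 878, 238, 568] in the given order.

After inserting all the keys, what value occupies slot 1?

215: h=0 -> slot 0
827: h=5 -> slot 5
218: h=10 -> slot 10
763: h=8 -> slot 8
878: h=10, probe 10,0,1 -> slot 1
238: h=7 -> slot 7
568: h=7, probe 7,8,9 -> slot 9
Table: [215, 878, ∅, ∅, ∅, 827, ∅, 238, 763, 568, 218]

878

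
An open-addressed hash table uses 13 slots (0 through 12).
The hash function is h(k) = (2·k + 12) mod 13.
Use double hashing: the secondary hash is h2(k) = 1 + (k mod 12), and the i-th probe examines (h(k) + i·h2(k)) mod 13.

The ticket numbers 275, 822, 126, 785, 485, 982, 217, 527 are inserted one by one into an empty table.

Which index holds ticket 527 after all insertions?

275: h=3 -> slot 3
822: h=5 -> slot 5
126: h=4 -> slot 4
785: h=9 -> slot 9
485: h=7 -> slot 7
982: h=0 -> slot 0
217: h=4, h2=2, probe 4,6 -> slot 6
527: h=0, h2=12, probe 0,12 -> slot 12
Table: [982, -, -, 275, 126, 822, 217, 485, -, 785, -, -, 527]

12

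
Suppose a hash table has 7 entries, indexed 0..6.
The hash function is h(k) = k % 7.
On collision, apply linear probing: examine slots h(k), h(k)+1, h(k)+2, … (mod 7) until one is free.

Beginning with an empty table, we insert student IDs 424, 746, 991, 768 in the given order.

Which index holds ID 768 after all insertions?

424 hashes to 4; slot 4 is free => place at 4.
746 hashes to 4; 4 taken => place at 5.
991 hashes to 4; 4,5 taken => place at 6.
768 hashes to 5; 5,6 taken => place at 0.
Table: [768, _, _, _, 424, 746, 991]

0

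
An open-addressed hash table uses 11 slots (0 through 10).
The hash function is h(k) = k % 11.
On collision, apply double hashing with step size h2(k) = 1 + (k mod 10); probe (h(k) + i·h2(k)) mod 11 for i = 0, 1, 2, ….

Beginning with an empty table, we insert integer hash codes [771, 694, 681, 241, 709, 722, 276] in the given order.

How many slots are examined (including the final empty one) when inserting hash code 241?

3

Insert 771: h=1, slot 1 empty -> index 1.
Insert 694: h=1, h2=5, slot 1 occupied -> index 6.
Insert 681: h=10, slot 10 empty -> index 10.
Insert 241: h=10, h2=2, slots 10,1 occupied -> index 3.
Insert 709: h=5, slot 5 empty -> index 5.
Insert 722: h=7, slot 7 empty -> index 7.
Insert 276: h=1, h2=7, slot 1 occupied -> index 8.
Table: [., 771, ., 241, ., 709, 694, 722, 276, ., 681]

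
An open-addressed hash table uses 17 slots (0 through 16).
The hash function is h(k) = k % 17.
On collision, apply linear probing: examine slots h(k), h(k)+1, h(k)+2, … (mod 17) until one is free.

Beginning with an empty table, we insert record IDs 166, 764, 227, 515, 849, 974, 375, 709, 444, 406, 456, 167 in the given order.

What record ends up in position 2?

444

166 hashes to 13; slot 13 is free => place at 13.
764 hashes to 16; slot 16 is free => place at 16.
227 hashes to 6; slot 6 is free => place at 6.
515 hashes to 5; slot 5 is free => place at 5.
849 hashes to 16; 16 taken => place at 0.
974 hashes to 5; 5,6 taken => place at 7.
375 hashes to 1; slot 1 is free => place at 1.
709 hashes to 12; slot 12 is free => place at 12.
444 hashes to 2; slot 2 is free => place at 2.
406 hashes to 15; slot 15 is free => place at 15.
456 hashes to 14; slot 14 is free => place at 14.
167 hashes to 14; 14,15,16,0,1,2 taken => place at 3.
Table: [849, 375, 444, 167, ., 515, 227, 974, ., ., ., ., 709, 166, 456, 406, 764]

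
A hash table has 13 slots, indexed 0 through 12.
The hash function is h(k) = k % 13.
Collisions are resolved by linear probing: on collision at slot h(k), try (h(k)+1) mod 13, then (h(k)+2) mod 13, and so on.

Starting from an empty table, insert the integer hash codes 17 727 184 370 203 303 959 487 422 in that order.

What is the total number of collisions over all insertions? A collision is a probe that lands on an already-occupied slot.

17 hashes to 4; slot 4 is free → place at 4.
727 hashes to 12; slot 12 is free → place at 12.
184 hashes to 2; slot 2 is free → place at 2.
370 hashes to 6; slot 6 is free → place at 6.
203 hashes to 8; slot 8 is free → place at 8.
303 hashes to 4; 4 taken → place at 5.
959 hashes to 10; slot 10 is free → place at 10.
487 hashes to 6; 6 taken → place at 7.
422 hashes to 6; 6,7,8 taken → place at 9.
Table: [—, —, 184, —, 17, 303, 370, 487, 203, 422, 959, —, 727]

5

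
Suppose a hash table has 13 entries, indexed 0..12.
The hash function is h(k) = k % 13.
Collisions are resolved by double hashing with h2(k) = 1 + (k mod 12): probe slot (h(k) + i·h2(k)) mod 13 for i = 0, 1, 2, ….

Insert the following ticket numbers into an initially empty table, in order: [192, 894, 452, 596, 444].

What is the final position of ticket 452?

6

192: h=10 => slot 10
894: h=10, h2=7, probe 10,4 => slot 4
452: h=10, h2=9, probe 10,6 => slot 6
596: h=11 => slot 11
444: h=2 => slot 2
Table: [-, -, 444, -, 894, -, 452, -, -, -, 192, 596, -]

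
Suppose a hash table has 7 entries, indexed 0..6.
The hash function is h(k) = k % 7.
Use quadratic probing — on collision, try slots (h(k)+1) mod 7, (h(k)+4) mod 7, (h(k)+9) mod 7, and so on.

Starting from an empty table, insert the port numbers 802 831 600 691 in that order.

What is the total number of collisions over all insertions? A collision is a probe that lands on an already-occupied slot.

3

802: h=4 → slot 4
831: h=5 → slot 5
600: h=5, probe 5,6 → slot 6
691: h=5, probe 5,6,2 → slot 2
Table: [-, -, 691, -, 802, 831, 600]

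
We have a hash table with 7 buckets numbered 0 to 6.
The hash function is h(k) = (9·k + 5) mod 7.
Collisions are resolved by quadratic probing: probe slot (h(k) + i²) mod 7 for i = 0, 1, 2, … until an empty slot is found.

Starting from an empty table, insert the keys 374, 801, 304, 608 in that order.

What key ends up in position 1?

304

374: h=4 => slot 4
801: h=4, probe 4,5 => slot 5
304: h=4, probe 4,5,1 => slot 1
608: h=3 => slot 3
Table: [∅, 304, ∅, 608, 374, 801, ∅]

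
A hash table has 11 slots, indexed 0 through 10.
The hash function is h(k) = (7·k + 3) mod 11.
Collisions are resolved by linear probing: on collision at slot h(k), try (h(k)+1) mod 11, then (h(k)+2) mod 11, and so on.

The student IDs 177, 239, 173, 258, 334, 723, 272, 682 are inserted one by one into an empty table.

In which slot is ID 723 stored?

177 hashes to 10; slot 10 is free => place at 10.
239 hashes to 4; slot 4 is free => place at 4.
173 hashes to 4; 4 taken => place at 5.
258 hashes to 5; 5 taken => place at 6.
334 hashes to 9; slot 9 is free => place at 9.
723 hashes to 4; 4,5,6 taken => place at 7.
272 hashes to 4; 4,5,6,7 taken => place at 8.
682 hashes to 3; slot 3 is free => place at 3.
Table: [-, -, -, 682, 239, 173, 258, 723, 272, 334, 177]

7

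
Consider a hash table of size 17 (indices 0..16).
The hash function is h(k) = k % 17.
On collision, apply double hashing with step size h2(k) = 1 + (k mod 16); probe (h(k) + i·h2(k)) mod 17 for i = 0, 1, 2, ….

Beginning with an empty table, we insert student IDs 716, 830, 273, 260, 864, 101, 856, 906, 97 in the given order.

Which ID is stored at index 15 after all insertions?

716 hashes to 2; slot 2 is free → place at 2.
830 hashes to 14; slot 14 is free → place at 14.
273 hashes to 1; slot 1 is free → place at 1.
260 hashes to 5; slot 5 is free → place at 5.
864 hashes to 14, h2=1; 14 taken → place at 15.
101 hashes to 16; slot 16 is free → place at 16.
856 hashes to 6; slot 6 is free → place at 6.
906 hashes to 5, h2=11; 5,16 taken → place at 10.
97 hashes to 12; slot 12 is free → place at 12.
Table: [∅, 273, 716, ∅, ∅, 260, 856, ∅, ∅, ∅, 906, ∅, 97, ∅, 830, 864, 101]

864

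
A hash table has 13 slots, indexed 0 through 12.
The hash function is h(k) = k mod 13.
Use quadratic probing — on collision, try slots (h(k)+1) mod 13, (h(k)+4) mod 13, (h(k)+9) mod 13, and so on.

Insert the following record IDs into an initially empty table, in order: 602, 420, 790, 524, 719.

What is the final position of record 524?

Insert 602: h=4, slot 4 empty → index 4.
Insert 420: h=4, slot 4 occupied → index 5.
Insert 790: h=10, slot 10 empty → index 10.
Insert 524: h=4, slots 4,5 occupied → index 8.
Insert 719: h=4, slots 4,5,8 occupied → index 0.
Table: [719, ., ., ., 602, 420, ., ., 524, ., 790, ., .]

8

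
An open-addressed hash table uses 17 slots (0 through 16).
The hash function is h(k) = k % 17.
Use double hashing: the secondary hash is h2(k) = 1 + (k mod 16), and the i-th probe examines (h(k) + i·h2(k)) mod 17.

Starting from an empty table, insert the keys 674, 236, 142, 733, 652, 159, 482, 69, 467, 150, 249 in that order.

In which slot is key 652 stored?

674 hashes to 11; slot 11 is free => place at 11.
236 hashes to 15; slot 15 is free => place at 15.
142 hashes to 6; slot 6 is free => place at 6.
733 hashes to 2; slot 2 is free => place at 2.
652 hashes to 6, h2=13; 6,2,15,11 taken => place at 7.
159 hashes to 6, h2=16; 6 taken => place at 5.
482 hashes to 6, h2=3; 6 taken => place at 9.
69 hashes to 1; slot 1 is free => place at 1.
467 hashes to 8; slot 8 is free => place at 8.
150 hashes to 14; slot 14 is free => place at 14.
249 hashes to 11, h2=10; 11 taken => place at 4.
Table: [-, 69, 733, -, 249, 159, 142, 652, 467, 482, -, 674, -, -, 150, 236, -]

7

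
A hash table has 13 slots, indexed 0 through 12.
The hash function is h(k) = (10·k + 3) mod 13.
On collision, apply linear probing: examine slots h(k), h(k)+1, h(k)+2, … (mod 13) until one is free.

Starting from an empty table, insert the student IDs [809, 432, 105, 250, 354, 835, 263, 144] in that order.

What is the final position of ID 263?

Insert 809: h=7, slot 7 empty -> index 7.
Insert 432: h=7, slot 7 occupied -> index 8.
Insert 105: h=0, slot 0 empty -> index 0.
Insert 250: h=7, slots 7,8 occupied -> index 9.
Insert 354: h=7, slots 7,8,9 occupied -> index 10.
Insert 835: h=7, slots 7,8,9,10 occupied -> index 11.
Insert 263: h=7, slots 7,8,9,10,11 occupied -> index 12.
Insert 144: h=0, slot 0 occupied -> index 1.
Table: [105, 144, —, —, —, —, —, 809, 432, 250, 354, 835, 263]

12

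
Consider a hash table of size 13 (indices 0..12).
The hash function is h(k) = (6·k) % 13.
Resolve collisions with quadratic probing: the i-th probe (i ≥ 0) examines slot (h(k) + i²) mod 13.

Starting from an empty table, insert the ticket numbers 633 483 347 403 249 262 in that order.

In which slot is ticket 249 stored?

Insert 633: h=2, slot 2 empty -> index 2.
Insert 483: h=12, slot 12 empty -> index 12.
Insert 347: h=2, slot 2 occupied -> index 3.
Insert 403: h=0, slot 0 empty -> index 0.
Insert 249: h=12, slots 12,0,3 occupied -> index 8.
Insert 262: h=12, slots 12,0,3,8,2 occupied -> index 11.
Table: [403, -, 633, 347, -, -, -, -, 249, -, -, 262, 483]

8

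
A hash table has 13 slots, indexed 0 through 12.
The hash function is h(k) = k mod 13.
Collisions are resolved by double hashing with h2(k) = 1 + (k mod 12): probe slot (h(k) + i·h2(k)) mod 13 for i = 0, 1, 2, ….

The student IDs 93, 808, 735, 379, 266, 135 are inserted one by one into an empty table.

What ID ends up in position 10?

379

Insert 93: h=2, slot 2 empty → index 2.
Insert 808: h=2, h2=5, slot 2 occupied → index 7.
Insert 735: h=7, h2=4, slot 7 occupied → index 11.
Insert 379: h=2, h2=8, slot 2 occupied → index 10.
Insert 266: h=6, slot 6 empty → index 6.
Insert 135: h=5, slot 5 empty → index 5.
Table: [., ., 93, ., ., 135, 266, 808, ., ., 379, 735, .]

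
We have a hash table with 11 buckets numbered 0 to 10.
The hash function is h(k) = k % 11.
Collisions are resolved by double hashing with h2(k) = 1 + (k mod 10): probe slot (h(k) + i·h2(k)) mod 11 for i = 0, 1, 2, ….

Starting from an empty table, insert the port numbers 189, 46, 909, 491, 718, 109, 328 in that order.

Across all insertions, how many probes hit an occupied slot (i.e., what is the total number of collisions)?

5

189 hashes to 2; slot 2 is free -> place at 2.
46 hashes to 2, h2=7; 2 taken -> place at 9.
909 hashes to 7; slot 7 is free -> place at 7.
491 hashes to 7, h2=2; 7,9 taken -> place at 0.
718 hashes to 3; slot 3 is free -> place at 3.
109 hashes to 10; slot 10 is free -> place at 10.
328 hashes to 9, h2=9; 9,7 taken -> place at 5.
Table: [491, ∅, 189, 718, ∅, 328, ∅, 909, ∅, 46, 109]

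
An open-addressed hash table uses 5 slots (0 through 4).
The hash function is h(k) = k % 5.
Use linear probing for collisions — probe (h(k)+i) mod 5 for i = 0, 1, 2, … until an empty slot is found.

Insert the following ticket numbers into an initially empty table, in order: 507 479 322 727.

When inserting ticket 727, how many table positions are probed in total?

4

Insert 507: h=2, slot 2 empty -> index 2.
Insert 479: h=4, slot 4 empty -> index 4.
Insert 322: h=2, slot 2 occupied -> index 3.
Insert 727: h=2, slots 2,3,4 occupied -> index 0.
Table: [727, ., 507, 322, 479]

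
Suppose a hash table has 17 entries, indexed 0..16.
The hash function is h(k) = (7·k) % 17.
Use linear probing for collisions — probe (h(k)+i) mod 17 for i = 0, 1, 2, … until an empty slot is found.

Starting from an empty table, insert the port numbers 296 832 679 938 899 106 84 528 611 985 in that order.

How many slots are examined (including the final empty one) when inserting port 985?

7

296 hashes to 15; slot 15 is free -> place at 15.
832 hashes to 10; slot 10 is free -> place at 10.
679 hashes to 10; 10 taken -> place at 11.
938 hashes to 4; slot 4 is free -> place at 4.
899 hashes to 3; slot 3 is free -> place at 3.
106 hashes to 11; 11 taken -> place at 12.
84 hashes to 10; 10,11,12 taken -> place at 13.
528 hashes to 7; slot 7 is free -> place at 7.
611 hashes to 10; 10,11,12,13 taken -> place at 14.
985 hashes to 10; 10,11,12,13,14,15 taken -> place at 16.
Table: [_, _, _, 899, 938, _, _, 528, _, _, 832, 679, 106, 84, 611, 296, 985]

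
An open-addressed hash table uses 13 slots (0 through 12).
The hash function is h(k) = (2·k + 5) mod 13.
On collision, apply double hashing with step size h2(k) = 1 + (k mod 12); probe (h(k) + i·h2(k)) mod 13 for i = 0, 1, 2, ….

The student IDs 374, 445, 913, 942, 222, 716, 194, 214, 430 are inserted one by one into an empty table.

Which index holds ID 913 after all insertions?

0

374 hashes to 12; slot 12 is free -> place at 12.
445 hashes to 11; slot 11 is free -> place at 11.
913 hashes to 11, h2=2; 11 taken -> place at 0.
942 hashes to 4; slot 4 is free -> place at 4.
222 hashes to 7; slot 7 is free -> place at 7.
716 hashes to 7, h2=9; 7 taken -> place at 3.
194 hashes to 3, h2=3; 3 taken -> place at 6.
214 hashes to 4, h2=11; 4 taken -> place at 2.
430 hashes to 7, h2=11; 7 taken -> place at 5.
Table: [913, —, 214, 716, 942, 430, 194, 222, —, —, —, 445, 374]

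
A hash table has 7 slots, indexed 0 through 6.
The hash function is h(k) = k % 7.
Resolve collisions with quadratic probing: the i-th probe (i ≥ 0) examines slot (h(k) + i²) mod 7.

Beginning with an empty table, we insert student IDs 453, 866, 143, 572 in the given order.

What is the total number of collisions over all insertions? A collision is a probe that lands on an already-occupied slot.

3

453: h=5 -> slot 5
866: h=5, probe 5,6 -> slot 6
143: h=3 -> slot 3
572: h=5, probe 5,6,2 -> slot 2
Table: [_, _, 572, 143, _, 453, 866]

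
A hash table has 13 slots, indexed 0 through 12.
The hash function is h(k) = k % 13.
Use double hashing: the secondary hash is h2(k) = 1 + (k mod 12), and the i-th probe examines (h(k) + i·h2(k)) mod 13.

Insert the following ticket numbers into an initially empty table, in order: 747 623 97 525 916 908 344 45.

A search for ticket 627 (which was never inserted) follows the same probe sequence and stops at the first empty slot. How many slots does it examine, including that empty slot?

Insert 747: h=6, slot 6 empty -> index 6.
Insert 623: h=12, slot 12 empty -> index 12.
Insert 97: h=6, h2=2, slot 6 occupied -> index 8.
Insert 525: h=5, slot 5 empty -> index 5.
Insert 916: h=6, h2=5, slot 6 occupied -> index 11.
Insert 908: h=11, h2=9, slot 11 occupied -> index 7.
Insert 344: h=6, h2=9, slot 6 occupied -> index 2.
Insert 45: h=6, h2=10, slot 6 occupied -> index 3.
Table: [—, —, 344, 45, —, 525, 747, 908, 97, —, —, 916, 623]
Lookup 627: h=3, h2=4, probe 3,7,11,2,6,10 → slot 10 empty, not found.

6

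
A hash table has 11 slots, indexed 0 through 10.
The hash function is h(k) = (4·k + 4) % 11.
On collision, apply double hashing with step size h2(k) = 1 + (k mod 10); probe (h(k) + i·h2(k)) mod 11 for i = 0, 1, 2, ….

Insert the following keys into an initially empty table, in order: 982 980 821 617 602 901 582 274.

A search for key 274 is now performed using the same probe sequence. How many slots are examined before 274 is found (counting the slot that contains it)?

Insert 982: h=5, slot 5 empty => index 5.
Insert 980: h=8, slot 8 empty => index 8.
Insert 821: h=10, slot 10 empty => index 10.
Insert 617: h=8, h2=8, slots 8,5 occupied => index 2.
Insert 602: h=3, slot 3 empty => index 3.
Insert 901: h=0, slot 0 empty => index 0.
Insert 582: h=0, h2=3, slots 0,3 occupied => index 6.
Insert 274: h=0, h2=5, slots 0,5,10 occupied => index 4.
Table: [901, -, 617, 602, 274, 982, 582, -, 980, -, 821]
Lookup 274: h=0, h2=5, probe 0,5,10,4 → found at 4.

4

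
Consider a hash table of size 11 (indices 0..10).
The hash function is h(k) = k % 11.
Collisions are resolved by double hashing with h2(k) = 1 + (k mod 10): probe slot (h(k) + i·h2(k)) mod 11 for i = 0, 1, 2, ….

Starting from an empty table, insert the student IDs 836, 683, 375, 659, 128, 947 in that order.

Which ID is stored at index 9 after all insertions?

947

Insert 836: h=0, slot 0 empty => index 0.
Insert 683: h=1, slot 1 empty => index 1.
Insert 375: h=1, h2=6, slot 1 occupied => index 7.
Insert 659: h=10, slot 10 empty => index 10.
Insert 128: h=7, h2=9, slot 7 occupied => index 5.
Insert 947: h=1, h2=8, slot 1 occupied => index 9.
Table: [836, 683, —, —, —, 128, —, 375, —, 947, 659]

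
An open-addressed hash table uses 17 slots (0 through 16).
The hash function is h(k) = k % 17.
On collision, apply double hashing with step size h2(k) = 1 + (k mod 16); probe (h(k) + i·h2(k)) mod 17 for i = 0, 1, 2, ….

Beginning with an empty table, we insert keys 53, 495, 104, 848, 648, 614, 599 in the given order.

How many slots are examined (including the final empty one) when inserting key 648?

3

53: h=2 => slot 2
495: h=2, h2=16, probe 2,1 => slot 1
104: h=2, h2=9, probe 2,11 => slot 11
848: h=15 => slot 15
648: h=2, h2=9, probe 2,11,3 => slot 3
614: h=2, h2=7, probe 2,9 => slot 9
599: h=4 => slot 4
Table: [-, 495, 53, 648, 599, -, -, -, -, 614, -, 104, -, -, -, 848, -]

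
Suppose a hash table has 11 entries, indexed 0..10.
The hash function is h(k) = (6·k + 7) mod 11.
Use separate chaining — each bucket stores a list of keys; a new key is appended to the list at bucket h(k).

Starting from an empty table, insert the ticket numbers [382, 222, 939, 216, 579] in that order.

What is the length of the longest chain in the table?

2

Insert 382: h=0, bucket 0 empty → new chain.
Insert 222: h=8, bucket 8 empty → new chain.
Insert 939: h=9, bucket 9 empty → new chain.
Insert 216: h=5, bucket 5 empty → new chain.
Insert 579: h=5, bucket 5 nonempty → append to chain.
Final buckets:
0: 382
1: -
2: -
3: -
4: -
5: 216 -> 579
6: -
7: -
8: 222
9: 939
10: -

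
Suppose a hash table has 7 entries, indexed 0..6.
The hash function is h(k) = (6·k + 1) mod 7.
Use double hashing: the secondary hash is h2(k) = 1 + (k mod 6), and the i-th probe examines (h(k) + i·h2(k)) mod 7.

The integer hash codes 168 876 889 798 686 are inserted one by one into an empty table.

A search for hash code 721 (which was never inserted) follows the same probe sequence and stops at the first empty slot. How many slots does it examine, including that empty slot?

Insert 168: h=1, slot 1 empty => index 1.
Insert 876: h=0, slot 0 empty => index 0.
Insert 889: h=1, h2=2, slot 1 occupied => index 3.
Insert 798: h=1, h2=1, slot 1 occupied => index 2.
Insert 686: h=1, h2=3, slot 1 occupied => index 4.
Table: [876, 168, 798, 889, 686, —, —]
Lookup 721: h=1, h2=2, probe 1,3,5 → slot 5 empty, not found.

3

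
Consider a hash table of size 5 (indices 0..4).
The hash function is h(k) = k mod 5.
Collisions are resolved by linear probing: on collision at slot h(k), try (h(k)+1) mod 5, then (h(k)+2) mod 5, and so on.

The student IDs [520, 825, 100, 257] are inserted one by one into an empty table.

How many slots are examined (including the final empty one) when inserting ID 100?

520 hashes to 0; slot 0 is free -> place at 0.
825 hashes to 0; 0 taken -> place at 1.
100 hashes to 0; 0,1 taken -> place at 2.
257 hashes to 2; 2 taken -> place at 3.
Table: [520, 825, 100, 257, ∅]

3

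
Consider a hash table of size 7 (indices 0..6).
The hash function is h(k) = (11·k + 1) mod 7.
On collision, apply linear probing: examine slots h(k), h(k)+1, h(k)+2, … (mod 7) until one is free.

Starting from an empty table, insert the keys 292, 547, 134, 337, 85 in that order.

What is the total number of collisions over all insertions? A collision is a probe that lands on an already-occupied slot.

Insert 292: h=0, slot 0 empty => index 0.
Insert 547: h=5, slot 5 empty => index 5.
Insert 134: h=5, slot 5 occupied => index 6.
Insert 337: h=5, slots 5,6,0 occupied => index 1.
Insert 85: h=5, slots 5,6,0,1 occupied => index 2.
Table: [292, 337, 85, ∅, ∅, 547, 134]

8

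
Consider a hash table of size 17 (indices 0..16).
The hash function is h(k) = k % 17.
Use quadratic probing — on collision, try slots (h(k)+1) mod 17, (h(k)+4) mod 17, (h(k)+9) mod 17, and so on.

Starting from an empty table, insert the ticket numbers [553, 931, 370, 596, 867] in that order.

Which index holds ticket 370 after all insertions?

14

553: h=9 -> slot 9
931: h=13 -> slot 13
370: h=13, probe 13,14 -> slot 14
596: h=1 -> slot 1
867: h=0 -> slot 0
Table: [867, 596, -, -, -, -, -, -, -, 553, -, -, -, 931, 370, -, -]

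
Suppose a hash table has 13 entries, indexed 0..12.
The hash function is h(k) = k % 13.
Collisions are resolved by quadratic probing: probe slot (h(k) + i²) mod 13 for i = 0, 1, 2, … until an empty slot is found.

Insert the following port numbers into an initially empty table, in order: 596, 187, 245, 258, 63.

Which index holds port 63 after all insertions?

596: h=11 -> slot 11
187: h=5 -> slot 5
245: h=11, probe 11,12 -> slot 12
258: h=11, probe 11,12,2 -> slot 2
63: h=11, probe 11,12,2,7 -> slot 7
Table: [∅, ∅, 258, ∅, ∅, 187, ∅, 63, ∅, ∅, ∅, 596, 245]

7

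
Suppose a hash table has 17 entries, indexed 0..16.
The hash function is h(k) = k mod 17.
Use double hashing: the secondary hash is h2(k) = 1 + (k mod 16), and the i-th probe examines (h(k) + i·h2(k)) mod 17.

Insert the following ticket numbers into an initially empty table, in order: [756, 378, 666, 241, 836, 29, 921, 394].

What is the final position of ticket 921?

6

Insert 756: h=8, slot 8 empty → index 8.
Insert 378: h=4, slot 4 empty → index 4.
Insert 666: h=3, slot 3 empty → index 3.
Insert 241: h=3, h2=2, slot 3 occupied → index 5.
Insert 836: h=3, h2=5, slots 3,8 occupied → index 13.
Insert 29: h=12, slot 12 empty → index 12.
Insert 921: h=3, h2=10, slots 3,13 occupied → index 6.
Insert 394: h=3, h2=11, slot 3 occupied → index 14.
Table: [-, -, -, 666, 378, 241, 921, -, 756, -, -, -, 29, 836, 394, -, -]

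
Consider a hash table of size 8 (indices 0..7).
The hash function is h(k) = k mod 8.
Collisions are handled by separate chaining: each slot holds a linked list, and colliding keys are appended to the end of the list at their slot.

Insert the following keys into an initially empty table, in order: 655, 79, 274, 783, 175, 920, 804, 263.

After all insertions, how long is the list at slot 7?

5

655 -> bucket 7
79 -> bucket 7 (collision)
274 -> bucket 2
783 -> bucket 7 (collision)
175 -> bucket 7 (collision)
920 -> bucket 0
804 -> bucket 4
263 -> bucket 7 (collision)
Final buckets:
0: 920
1: ∅
2: 274
3: ∅
4: 804
5: ∅
6: ∅
7: 655 -> 79 -> 783 -> 175 -> 263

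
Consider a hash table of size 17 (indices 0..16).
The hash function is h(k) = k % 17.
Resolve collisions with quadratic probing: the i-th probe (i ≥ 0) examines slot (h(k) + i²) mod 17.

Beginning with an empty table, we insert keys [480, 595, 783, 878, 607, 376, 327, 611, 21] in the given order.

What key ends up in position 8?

480 hashes to 4; slot 4 is free → place at 4.
595 hashes to 0; slot 0 is free → place at 0.
783 hashes to 1; slot 1 is free → place at 1.
878 hashes to 11; slot 11 is free → place at 11.
607 hashes to 12; slot 12 is free → place at 12.
376 hashes to 2; slot 2 is free → place at 2.
327 hashes to 4; 4 taken → place at 5.
611 hashes to 16; slot 16 is free → place at 16.
21 hashes to 4; 4,5 taken → place at 8.
Table: [595, 783, 376, ., 480, 327, ., ., 21, ., ., 878, 607, ., ., ., 611]

21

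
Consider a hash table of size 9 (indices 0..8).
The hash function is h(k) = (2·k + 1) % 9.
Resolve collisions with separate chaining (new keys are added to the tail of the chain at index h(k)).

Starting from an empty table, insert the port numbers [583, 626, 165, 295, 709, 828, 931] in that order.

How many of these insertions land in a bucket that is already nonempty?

2

Insert 583: h=6, bucket 6 empty → new chain.
Insert 626: h=2, bucket 2 empty → new chain.
Insert 165: h=7, bucket 7 empty → new chain.
Insert 295: h=6, bucket 6 nonempty → append to chain.
Insert 709: h=6, bucket 6 nonempty → append to chain.
Insert 828: h=1, bucket 1 empty → new chain.
Insert 931: h=0, bucket 0 empty → new chain.
Final buckets:
0: 931
1: 828
2: 626
3: _
4: _
5: _
6: 583 -> 295 -> 709
7: 165
8: _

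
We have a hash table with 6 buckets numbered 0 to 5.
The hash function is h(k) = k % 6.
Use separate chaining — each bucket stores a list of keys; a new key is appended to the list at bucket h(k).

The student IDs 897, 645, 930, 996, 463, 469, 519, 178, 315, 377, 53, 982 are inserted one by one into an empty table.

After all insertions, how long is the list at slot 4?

2

897 → bucket 3
645 → bucket 3 (collision)
930 → bucket 0
996 → bucket 0 (collision)
463 → bucket 1
469 → bucket 1 (collision)
519 → bucket 3 (collision)
178 → bucket 4
315 → bucket 3 (collision)
377 → bucket 5
53 → bucket 5 (collision)
982 → bucket 4 (collision)
Final buckets:
0: 930 -> 996
1: 463 -> 469
2: ∅
3: 897 -> 645 -> 519 -> 315
4: 178 -> 982
5: 377 -> 53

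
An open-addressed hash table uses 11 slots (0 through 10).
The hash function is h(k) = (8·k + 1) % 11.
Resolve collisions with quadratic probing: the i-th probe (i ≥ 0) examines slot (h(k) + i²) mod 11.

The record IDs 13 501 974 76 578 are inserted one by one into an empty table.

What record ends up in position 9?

974

13 hashes to 6; slot 6 is free → place at 6.
501 hashes to 5; slot 5 is free → place at 5.
974 hashes to 5; 5,6 taken → place at 9.
76 hashes to 4; slot 4 is free → place at 4.
578 hashes to 5; 5,6,9 taken → place at 3.
Table: [_, _, _, 578, 76, 501, 13, _, _, 974, _]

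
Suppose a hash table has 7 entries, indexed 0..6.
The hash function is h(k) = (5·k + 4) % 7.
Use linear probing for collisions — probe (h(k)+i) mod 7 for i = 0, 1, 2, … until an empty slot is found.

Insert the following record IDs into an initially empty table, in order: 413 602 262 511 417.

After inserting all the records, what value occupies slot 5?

602

413 hashes to 4; slot 4 is free -> place at 4.
602 hashes to 4; 4 taken -> place at 5.
262 hashes to 5; 5 taken -> place at 6.
511 hashes to 4; 4,5,6 taken -> place at 0.
417 hashes to 3; slot 3 is free -> place at 3.
Table: [511, -, -, 417, 413, 602, 262]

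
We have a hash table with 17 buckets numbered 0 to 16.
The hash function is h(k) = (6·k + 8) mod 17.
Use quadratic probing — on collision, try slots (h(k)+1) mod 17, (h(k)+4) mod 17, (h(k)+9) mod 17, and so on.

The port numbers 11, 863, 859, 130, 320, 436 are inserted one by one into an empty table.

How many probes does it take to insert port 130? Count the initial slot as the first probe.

Insert 11: h=6, slot 6 empty → index 6.
Insert 863: h=1, slot 1 empty → index 1.
Insert 859: h=11, slot 11 empty → index 11.
Insert 130: h=6, slot 6 occupied → index 7.
Insert 320: h=7, slot 7 occupied → index 8.
Insert 436: h=6, slots 6,7 occupied → index 10.
Table: [—, 863, —, —, —, —, 11, 130, 320, —, 436, 859, —, —, —, —, —]

2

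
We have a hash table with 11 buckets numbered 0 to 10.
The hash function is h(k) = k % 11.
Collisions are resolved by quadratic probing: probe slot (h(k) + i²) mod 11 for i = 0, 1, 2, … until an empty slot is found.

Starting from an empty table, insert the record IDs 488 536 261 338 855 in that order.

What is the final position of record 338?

1

488: h=4 -> slot 4
536: h=8 -> slot 8
261: h=8, probe 8,9 -> slot 9
338: h=8, probe 8,9,1 -> slot 1
855: h=8, probe 8,9,1,6 -> slot 6
Table: [∅, 338, ∅, ∅, 488, ∅, 855, ∅, 536, 261, ∅]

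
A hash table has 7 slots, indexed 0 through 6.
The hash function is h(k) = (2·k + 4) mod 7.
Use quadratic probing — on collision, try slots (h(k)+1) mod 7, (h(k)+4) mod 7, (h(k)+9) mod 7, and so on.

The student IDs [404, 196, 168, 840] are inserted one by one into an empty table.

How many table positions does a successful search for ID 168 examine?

2

404 hashes to 0; slot 0 is free → place at 0.
196 hashes to 4; slot 4 is free → place at 4.
168 hashes to 4; 4 taken → place at 5.
840 hashes to 4; 4,5 taken → place at 1.
Table: [404, 840, _, _, 196, 168, _]
Lookup 168: h=4, probe 4,5 → found at 5.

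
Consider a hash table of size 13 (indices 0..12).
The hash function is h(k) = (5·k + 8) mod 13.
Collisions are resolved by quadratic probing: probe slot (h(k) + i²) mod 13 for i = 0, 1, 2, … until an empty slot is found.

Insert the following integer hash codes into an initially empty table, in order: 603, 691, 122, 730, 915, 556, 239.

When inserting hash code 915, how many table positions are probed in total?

3

603: h=7 => slot 7
691: h=5 => slot 5
122: h=7, probe 7,8 => slot 8
730: h=5, probe 5,6 => slot 6
915: h=7, probe 7,8,11 => slot 11
556: h=6, probe 6,7,10 => slot 10
239: h=7, probe 7,8,11,3 => slot 3
Table: [-, -, -, 239, -, 691, 730, 603, 122, -, 556, 915, -]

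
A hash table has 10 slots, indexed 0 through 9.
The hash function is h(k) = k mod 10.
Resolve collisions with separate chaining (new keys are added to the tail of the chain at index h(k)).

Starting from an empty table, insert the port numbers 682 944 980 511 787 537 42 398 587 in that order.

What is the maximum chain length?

682 → bucket 2
944 → bucket 4
980 → bucket 0
511 → bucket 1
787 → bucket 7
537 → bucket 7 (collision)
42 → bucket 2 (collision)
398 → bucket 8
587 → bucket 7 (collision)
Final buckets:
0: 980
1: 511
2: 682 -> 42
3: _
4: 944
5: _
6: _
7: 787 -> 537 -> 587
8: 398
9: _

3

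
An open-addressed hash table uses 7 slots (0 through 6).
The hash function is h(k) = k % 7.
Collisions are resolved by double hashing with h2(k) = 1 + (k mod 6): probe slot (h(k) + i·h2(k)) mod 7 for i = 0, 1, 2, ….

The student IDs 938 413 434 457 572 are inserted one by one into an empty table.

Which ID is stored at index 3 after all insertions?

434

Insert 938: h=0, slot 0 empty -> index 0.
Insert 413: h=0, h2=6, slot 0 occupied -> index 6.
Insert 434: h=0, h2=3, slot 0 occupied -> index 3.
Insert 457: h=2, slot 2 empty -> index 2.
Insert 572: h=5, slot 5 empty -> index 5.
Table: [938, _, 457, 434, _, 572, 413]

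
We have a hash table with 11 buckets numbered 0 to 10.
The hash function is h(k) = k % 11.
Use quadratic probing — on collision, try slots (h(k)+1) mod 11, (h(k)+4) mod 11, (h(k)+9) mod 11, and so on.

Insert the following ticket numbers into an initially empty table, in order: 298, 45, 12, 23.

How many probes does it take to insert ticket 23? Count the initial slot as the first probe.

4

Insert 298: h=1, slot 1 empty → index 1.
Insert 45: h=1, slot 1 occupied → index 2.
Insert 12: h=1, slots 1,2 occupied → index 5.
Insert 23: h=1, slots 1,2,5 occupied → index 10.
Table: [—, 298, 45, —, —, 12, —, —, —, —, 23]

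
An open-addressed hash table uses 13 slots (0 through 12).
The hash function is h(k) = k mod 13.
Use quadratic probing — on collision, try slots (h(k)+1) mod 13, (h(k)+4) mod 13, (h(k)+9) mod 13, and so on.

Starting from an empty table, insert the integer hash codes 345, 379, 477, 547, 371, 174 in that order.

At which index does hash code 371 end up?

8

345 hashes to 7; slot 7 is free => place at 7.
379 hashes to 2; slot 2 is free => place at 2.
477 hashes to 9; slot 9 is free => place at 9.
547 hashes to 1; slot 1 is free => place at 1.
371 hashes to 7; 7 taken => place at 8.
174 hashes to 5; slot 5 is free => place at 5.
Table: [_, 547, 379, _, _, 174, _, 345, 371, 477, _, _, _]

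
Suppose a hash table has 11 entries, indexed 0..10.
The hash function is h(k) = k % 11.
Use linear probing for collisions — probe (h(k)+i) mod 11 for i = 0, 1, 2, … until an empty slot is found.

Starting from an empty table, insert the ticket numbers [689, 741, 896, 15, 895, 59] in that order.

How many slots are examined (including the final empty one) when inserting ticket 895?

689 hashes to 7; slot 7 is free -> place at 7.
741 hashes to 4; slot 4 is free -> place at 4.
896 hashes to 5; slot 5 is free -> place at 5.
15 hashes to 4; 4,5 taken -> place at 6.
895 hashes to 4; 4,5,6,7 taken -> place at 8.
59 hashes to 4; 4,5,6,7,8 taken -> place at 9.
Table: [-, -, -, -, 741, 896, 15, 689, 895, 59, -]

5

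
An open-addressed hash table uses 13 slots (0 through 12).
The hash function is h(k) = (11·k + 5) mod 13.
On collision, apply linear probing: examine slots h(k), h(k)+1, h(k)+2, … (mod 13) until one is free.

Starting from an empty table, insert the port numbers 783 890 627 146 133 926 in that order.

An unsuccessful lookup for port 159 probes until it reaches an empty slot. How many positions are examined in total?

6

Insert 783: h=12, slot 12 empty => index 12.
Insert 890: h=6, slot 6 empty => index 6.
Insert 627: h=12, slot 12 occupied => index 0.
Insert 146: h=12, slots 12,0 occupied => index 1.
Insert 133: h=12, slots 12,0,1 occupied => index 2.
Insert 926: h=12, slots 12,0,1,2 occupied => index 3.
Table: [627, 146, 133, 926, ∅, ∅, 890, ∅, ∅, ∅, ∅, ∅, 783]
Lookup 159: h=12, probe 12,0,1,2,3,4 → slot 4 empty, not found.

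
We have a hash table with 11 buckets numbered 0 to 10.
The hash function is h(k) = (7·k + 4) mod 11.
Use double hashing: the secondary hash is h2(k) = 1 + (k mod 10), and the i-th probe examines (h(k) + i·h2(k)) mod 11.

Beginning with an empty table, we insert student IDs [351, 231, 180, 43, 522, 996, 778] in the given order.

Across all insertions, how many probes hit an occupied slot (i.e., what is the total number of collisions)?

1

Insert 351: h=8, slot 8 empty → index 8.
Insert 231: h=4, slot 4 empty → index 4.
Insert 180: h=10, slot 10 empty → index 10.
Insert 43: h=8, h2=4, slot 8 occupied → index 1.
Insert 522: h=6, slot 6 empty → index 6.
Insert 996: h=2, slot 2 empty → index 2.
Insert 778: h=5, slot 5 empty → index 5.
Table: [—, 43, 996, —, 231, 778, 522, —, 351, —, 180]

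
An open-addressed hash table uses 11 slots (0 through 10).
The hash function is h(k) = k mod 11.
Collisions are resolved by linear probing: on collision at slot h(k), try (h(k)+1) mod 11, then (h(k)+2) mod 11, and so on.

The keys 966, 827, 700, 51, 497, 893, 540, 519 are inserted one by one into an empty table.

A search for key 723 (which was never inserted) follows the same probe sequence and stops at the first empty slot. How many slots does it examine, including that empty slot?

3

966: h=9 -> slot 9
827: h=2 -> slot 2
700: h=7 -> slot 7
51: h=7, probe 7,8 -> slot 8
497: h=2, probe 2,3 -> slot 3
893: h=2, probe 2,3,4 -> slot 4
540: h=1 -> slot 1
519: h=2, probe 2,3,4,5 -> slot 5
Table: [_, 540, 827, 497, 893, 519, _, 700, 51, 966, _]
Lookup 723: h=8, probe 8,9,10 → slot 10 empty, not found.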